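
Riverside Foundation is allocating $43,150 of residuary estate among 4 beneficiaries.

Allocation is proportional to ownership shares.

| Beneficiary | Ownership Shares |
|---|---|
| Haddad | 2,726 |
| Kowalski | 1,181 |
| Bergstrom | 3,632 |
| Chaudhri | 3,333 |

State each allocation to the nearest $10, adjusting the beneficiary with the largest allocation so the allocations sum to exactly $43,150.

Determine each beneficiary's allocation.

Haddad: $10,820; Kowalski: $4,690; Bergstrom: $14,410; Chaudhri: $13,230

Combined ownership shares = 10,872.
Pro-rata amounts: Haddad 2,726/10,872 × $43,150 = 10,819.25; Kowalski 1,181/10,872 × $43,150 = 4,687.28; Bergstrom 3,632/10,872 × $43,150 = 14,415.08; Chaudhri 3,333/10,872 × $43,150 = 13,228.38.
At nearest $10: Haddad $10,820; Kowalski $4,690; Bergstrom $14,420; Chaudhri $13,230. Sum = $43,160.
Difference $43,150 − $43,160 = −$10 applied to largest allocation (Bergstrom): Bergstrom becomes $14,410.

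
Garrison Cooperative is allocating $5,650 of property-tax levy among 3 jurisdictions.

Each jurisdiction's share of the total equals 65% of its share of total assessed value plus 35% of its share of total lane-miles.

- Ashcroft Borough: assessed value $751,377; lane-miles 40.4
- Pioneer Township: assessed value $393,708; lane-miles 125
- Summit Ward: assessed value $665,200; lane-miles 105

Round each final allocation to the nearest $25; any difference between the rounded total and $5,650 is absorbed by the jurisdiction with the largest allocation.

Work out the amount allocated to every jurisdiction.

Totals — assessed value 1,810,285, lane-miles 270.4.
Composite weights (65% assessed value + 35% lane-miles): Ashcroft Borough 0.3221; Pioneer Township 0.3032; Summit Ward 0.3748.
Pro-rata amounts: Ashcroft Borough 1,819.76; Pioneer Township 1,712.86; Summit Ward 2,117.37.
At nearest $25: Ashcroft Borough $1,825; Pioneer Township $1,725; Summit Ward $2,125. Sum = $5,675.
Difference $5,650 − $5,675 = −$25 applied to largest allocation (Summit Ward): Summit Ward becomes $2,100.

Ashcroft Borough: $1,825 | Pioneer Township: $1,725 | Summit Ward: $2,100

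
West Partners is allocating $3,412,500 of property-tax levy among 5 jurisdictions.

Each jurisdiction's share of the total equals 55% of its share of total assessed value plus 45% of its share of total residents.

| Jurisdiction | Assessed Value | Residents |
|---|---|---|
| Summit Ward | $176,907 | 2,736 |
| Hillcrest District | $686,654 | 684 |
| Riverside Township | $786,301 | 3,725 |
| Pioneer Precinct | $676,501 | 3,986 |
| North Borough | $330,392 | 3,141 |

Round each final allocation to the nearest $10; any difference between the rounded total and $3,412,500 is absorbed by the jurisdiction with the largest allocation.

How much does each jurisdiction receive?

Totals — assessed value 2,656,755, residents 14,272.
Composite weights (55% assessed value + 45% residents): Summit Ward 0.1229; Hillcrest District 0.1637; Riverside Township 0.2802; Pioneer Precinct 0.2657; North Borough 0.1674.
Pro-rata amounts: Summit Ward 419,362.15; Hillcrest District 558,685.79; Riverside Township 956,284.41; Pioneer Precinct 906,798.60; North Borough 571,369.04.
Rounded to nearest $10: Summit Ward $419,360; Hillcrest District $558,690; Riverside Township $956,280; Pioneer Precinct $906,800; North Borough $571,370. Sum = $3,412,500.
Sum already equals the total — no adjustment.

Summit Ward: $419,360; Hillcrest District: $558,690; Riverside Township: $956,280; Pioneer Precinct: $906,800; North Borough: $571,370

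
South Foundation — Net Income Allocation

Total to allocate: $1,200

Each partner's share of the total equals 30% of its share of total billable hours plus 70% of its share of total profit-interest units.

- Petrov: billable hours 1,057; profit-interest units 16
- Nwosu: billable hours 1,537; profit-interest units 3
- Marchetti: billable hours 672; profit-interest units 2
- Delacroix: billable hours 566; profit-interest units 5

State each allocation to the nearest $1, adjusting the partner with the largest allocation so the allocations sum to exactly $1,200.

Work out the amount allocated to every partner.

Petrov: $616; Nwosu: $241; Marchetti: $128; Delacroix: $215

Billable hours total 3,832; profit-interest units total 26.
Combined weights (30% billable hours + 70% profit-interest units): Petrov 0.5135; Nwosu 0.2011; Marchetti 0.1065; Delacroix 0.1789.
Raw shares: Petrov 616.22; Nwosu 241.32; Marchetti 127.75; Delacroix 214.71.
Rounded to nearest $1: Petrov $616; Nwosu $241; Marchetti $128; Delacroix $215. Sum = $1,200.
No rounding difference to absorb.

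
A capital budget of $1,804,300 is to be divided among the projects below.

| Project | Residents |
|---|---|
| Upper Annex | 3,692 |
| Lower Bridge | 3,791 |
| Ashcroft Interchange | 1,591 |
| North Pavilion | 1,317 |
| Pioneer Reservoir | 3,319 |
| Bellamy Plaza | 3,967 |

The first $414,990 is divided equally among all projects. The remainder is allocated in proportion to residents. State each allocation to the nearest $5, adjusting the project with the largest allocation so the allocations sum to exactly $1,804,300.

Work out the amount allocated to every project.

Upper Annex: $359,335 · Lower Bridge: $367,115 · Ashcroft Interchange: $194,210 · North Pavilion: $172,675 · Pioneer Reservoir: $330,020 · Bellamy Plaza: $380,945

$414,990 shared equally gives $69,165 per project.
Remainder $1,389,310 by residents (total 17,677): Upper Annex 290,169.85 → $290,170; Lower Bridge 297,950.68 → $297,950; Ashcroft Interchange 125,043.40 → $125,045; North Pavilion 103,508.59 → $103,510; Pioneer Reservoir 260,854.21 → $260,855; Bellamy Plaza 311,783.26 → $311,785.
Rounding difference −$5 on remainder applied to Bellamy Plaza.
Totals: Upper Annex $69,165 + $290,170 = $359,335; Lower Bridge $69,165 + $297,950 = $367,115; Ashcroft Interchange $69,165 + $125,045 = $194,210; North Pavilion $69,165 + $103,510 = $172,675; Pioneer Reservoir $69,165 + $260,855 = $330,020; Bellamy Plaza $69,165 + $311,780 = $380,945.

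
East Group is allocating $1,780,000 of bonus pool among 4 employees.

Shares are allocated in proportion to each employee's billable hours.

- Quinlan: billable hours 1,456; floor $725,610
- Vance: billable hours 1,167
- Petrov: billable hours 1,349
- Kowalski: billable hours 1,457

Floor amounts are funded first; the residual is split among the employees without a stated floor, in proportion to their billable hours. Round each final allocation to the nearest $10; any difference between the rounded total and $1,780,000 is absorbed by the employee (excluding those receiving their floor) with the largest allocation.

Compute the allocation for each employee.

Fund the minimums — Quinlan $725,610. Remaining pool $1,054,390.
Remaining pool split over remaining billable hours 3,973: Vance 309,708.82 → $309,710; Petrov 358,009.59 → $358,010; Kowalski 386,671.59 → $386,670.

Quinlan: $725,610 · Vance: $309,710 · Petrov: $358,010 · Kowalski: $386,670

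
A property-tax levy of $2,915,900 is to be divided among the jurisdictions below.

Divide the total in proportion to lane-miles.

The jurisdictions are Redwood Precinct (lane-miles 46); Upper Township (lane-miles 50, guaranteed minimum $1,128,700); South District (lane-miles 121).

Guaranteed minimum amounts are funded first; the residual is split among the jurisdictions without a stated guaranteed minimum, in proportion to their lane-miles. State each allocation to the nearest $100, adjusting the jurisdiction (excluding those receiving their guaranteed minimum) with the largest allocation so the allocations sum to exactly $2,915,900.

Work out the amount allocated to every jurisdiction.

Redwood Precinct: $492,300; Upper Township: $1,128,700; South District: $1,294,900

Minimums first: Upper Township $1,128,700. Remaining pool $1,787,200.
Remaining pool split over remaining lane-miles 167: Redwood Precinct 492,282.63 → $492,300; South District 1,294,917.37 → $1,294,900.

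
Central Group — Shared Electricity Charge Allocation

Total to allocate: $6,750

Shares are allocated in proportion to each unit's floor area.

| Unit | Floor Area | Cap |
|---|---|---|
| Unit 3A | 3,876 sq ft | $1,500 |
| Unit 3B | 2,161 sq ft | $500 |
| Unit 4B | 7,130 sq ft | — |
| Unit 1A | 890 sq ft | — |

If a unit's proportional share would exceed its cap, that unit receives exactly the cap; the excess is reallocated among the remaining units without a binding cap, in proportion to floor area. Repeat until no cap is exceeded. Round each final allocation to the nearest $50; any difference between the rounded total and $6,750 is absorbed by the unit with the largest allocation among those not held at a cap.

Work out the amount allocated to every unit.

Total floor area = 14,057.
Unconstrained shares: Unit 3A 1,861.21; Unit 3B 1,037.69; Unit 4B 3,423.74; Unit 1A 427.37.
Capped: Unit 3A ($1,500), Unit 3B ($500); remaining pool $4,750 reallocated over remaining floor area 8,020.
Redistributed shares: Unit 4B 4,222.88 → $4,200; Unit 1A 527.12 → $550.

Unit 3A: $1,500; Unit 3B: $500; Unit 4B: $4,200; Unit 1A: $550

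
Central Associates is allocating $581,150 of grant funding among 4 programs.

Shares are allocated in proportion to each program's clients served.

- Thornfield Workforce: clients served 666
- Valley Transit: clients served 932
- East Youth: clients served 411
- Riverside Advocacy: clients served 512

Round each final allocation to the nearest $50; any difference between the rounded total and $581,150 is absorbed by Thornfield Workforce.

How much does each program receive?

Thornfield Workforce: $153,500 | Valley Transit: $214,850 | East Youth: $94,750 | Riverside Advocacy: $118,050

Clients served total: 2,521.
Unrounded shares: Thornfield Workforce 666/2,521 × $581,150 = 153,528.72; Valley Transit 932/2,521 × $581,150 = 214,848.00; East Youth 411/2,521 × $581,150 = 94,745.20; Riverside Advocacy 512/2,521 × $581,150 = 118,028.08.
At nearest $50: Thornfield Workforce $153,550; Valley Transit $214,850; East Youth $94,750; Riverside Advocacy $118,050. Sum = $581,200.
Difference $581,150 − $581,200 = −$50 applied to Thornfield Workforce: Thornfield Workforce becomes $153,500.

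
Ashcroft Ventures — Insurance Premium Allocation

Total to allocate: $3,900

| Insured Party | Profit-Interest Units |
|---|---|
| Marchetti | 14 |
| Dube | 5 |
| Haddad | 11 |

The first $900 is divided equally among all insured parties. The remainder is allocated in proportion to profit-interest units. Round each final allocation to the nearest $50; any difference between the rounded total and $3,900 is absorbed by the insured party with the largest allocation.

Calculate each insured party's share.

Marchetti: $1,700 | Dube: $800 | Haddad: $1,400

$900 shared equally gives $300 per insured party.
Remainder $3,000 by profit-interest units (total 30): Marchetti 1,400.00 → $1,400; Dube 500.00 → $500; Haddad 1,100.00 → $1,100.
Totals: Marchetti $300 + $1,400 = $1,700; Dube $300 + $500 = $800; Haddad $300 + $1,100 = $1,400.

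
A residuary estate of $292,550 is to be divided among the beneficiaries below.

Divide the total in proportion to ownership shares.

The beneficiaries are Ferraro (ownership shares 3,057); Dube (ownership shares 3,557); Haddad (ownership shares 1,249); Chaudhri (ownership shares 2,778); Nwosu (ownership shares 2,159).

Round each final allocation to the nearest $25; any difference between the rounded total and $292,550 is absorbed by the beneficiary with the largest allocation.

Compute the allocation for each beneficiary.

Ferraro: $69,875 | Dube: $81,275 | Haddad: $28,550 | Chaudhri: $63,500 | Nwosu: $49,350

Total ownership shares = 12,800.
Unrounded shares: Ferraro 3,057/12,800 × $292,550 = 69,869.17; Dube 3,557/12,800 × $292,550 = 81,296.90; Haddad 1,249/12,800 × $292,550 = 28,546.48; Chaudhri 2,778/12,800 × $292,550 = 63,492.49; Nwosu 2,159/12,800 × $292,550 = 49,344.96.
Rounded to nearest $25: Ferraro $69,875; Dube $81,300; Haddad $28,550; Chaudhri $63,500; Nwosu $49,350. Sum = $292,575.
Difference $292,550 − $292,575 = −$25 applied to largest allocation (Dube): Dube becomes $81,275.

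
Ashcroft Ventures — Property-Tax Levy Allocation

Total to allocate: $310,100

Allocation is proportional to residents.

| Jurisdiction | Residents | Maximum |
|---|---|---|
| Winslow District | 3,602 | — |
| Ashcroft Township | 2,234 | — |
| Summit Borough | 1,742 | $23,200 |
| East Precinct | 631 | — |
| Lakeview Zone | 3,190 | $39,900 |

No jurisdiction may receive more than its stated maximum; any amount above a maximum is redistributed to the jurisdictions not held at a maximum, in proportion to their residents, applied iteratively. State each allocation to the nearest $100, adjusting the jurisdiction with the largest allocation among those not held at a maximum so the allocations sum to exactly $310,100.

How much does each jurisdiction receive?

Residents total: 11,399.
Proportional shares (ignoring caps): Winslow District 97,989.31; Ashcroft Township 60,774.05; Summit Borough 47,389.61; East Precinct 17,165.81; Lakeview Zone 86,781.21.
Capped: Summit Borough ($23,200), Lakeview Zone ($39,900); residual $247,000 reallocated over remaining residents 6,467.
Redistributed shares: Winslow District 137,574.45 → $137,600; Ashcroft Township 85,325.19 → $85,300; East Precinct 24,100.36 → $24,100.

Winslow District: $137,600 · Ashcroft Township: $85,300 · Summit Borough: $23,200 · East Precinct: $24,100 · Lakeview Zone: $39,900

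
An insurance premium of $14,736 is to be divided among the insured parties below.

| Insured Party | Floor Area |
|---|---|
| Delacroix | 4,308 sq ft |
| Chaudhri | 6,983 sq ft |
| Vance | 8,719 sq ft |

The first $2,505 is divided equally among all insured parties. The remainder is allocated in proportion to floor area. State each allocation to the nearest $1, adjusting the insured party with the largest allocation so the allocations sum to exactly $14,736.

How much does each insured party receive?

Delacroix: $3,468 | Chaudhri: $5,103 | Vance: $6,165

Equal tier: $2,505 ÷ 3 = $835 apiece.
Remainder $12,231 by floor area (total 20,010): Delacroix 2,633.24 → $2,633; Chaudhri 4,268.32 → $4,268; Vance 5,329.44 → $5,329.
Rounding difference +$1 on remainder applied to Vance.
Totals: Delacroix $835 + $2,633 = $3,468; Chaudhri $835 + $4,268 = $5,103; Vance $835 + $5,330 = $6,165.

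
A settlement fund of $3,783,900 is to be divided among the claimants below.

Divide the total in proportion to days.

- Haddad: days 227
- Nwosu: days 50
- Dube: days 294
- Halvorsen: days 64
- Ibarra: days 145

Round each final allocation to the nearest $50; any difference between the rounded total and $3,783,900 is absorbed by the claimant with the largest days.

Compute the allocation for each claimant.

Haddad: $1,101,200 | Nwosu: $242,550 | Dube: $1,426,300 | Halvorsen: $310,450 | Ibarra: $703,400

Sum of days: 780.
Unrounded shares: Haddad 227/780 × $3,783,900 = 1,101,211.92; Nwosu 50/780 × $3,783,900 = 242,557.69; Dube 294/780 × $3,783,900 = 1,426,239.23; Halvorsen 64/780 × $3,783,900 = 310,473.85; Ibarra 145/780 × $3,783,900 = 703,417.31.
At nearest $50: Haddad $1,101,200; Nwosu $242,550; Dube $1,426,250; Halvorsen $310,450; Ibarra $703,400. Sum = $3,783,850.
Difference $3,783,900 − $3,783,850 = +$50 applied to largest days (Dube): Dube becomes $1,426,300.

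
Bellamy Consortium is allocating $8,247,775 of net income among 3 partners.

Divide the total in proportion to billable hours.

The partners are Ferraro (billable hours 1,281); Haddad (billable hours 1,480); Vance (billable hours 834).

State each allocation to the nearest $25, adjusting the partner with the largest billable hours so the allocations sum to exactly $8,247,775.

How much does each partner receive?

Total billable hours = 1,281 + 1,480 + 834 = 3,595.
Proportional shares: Ferraro 2,938,915.10; Haddad 3,395,467.87; Vance 1,913,392.03.
Rounded to nearest $25: Ferraro $2,938,925; Haddad $3,395,475; Vance $1,913,400. Sum = $8,247,800.
Difference $8,247,775 − $8,247,800 = −$25 applied to largest billable hours (Haddad): Haddad becomes $3,395,450.

Ferraro: $2,938,925 | Haddad: $3,395,450 | Vance: $1,913,400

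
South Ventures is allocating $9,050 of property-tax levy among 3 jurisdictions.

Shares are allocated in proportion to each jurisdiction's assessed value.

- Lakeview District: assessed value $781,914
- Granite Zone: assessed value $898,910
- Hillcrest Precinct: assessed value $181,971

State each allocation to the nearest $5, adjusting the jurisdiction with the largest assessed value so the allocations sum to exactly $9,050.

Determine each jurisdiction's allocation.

Total assessed value = 781,914 + 898,910 + 181,971 = 1,862,795.
Raw shares: Lakeview District 3,798.77; Granite Zone 4,367.17; Hillcrest Precinct 884.07.
Rounded to nearest $5: Lakeview District $3,800; Granite Zone $4,365; Hillcrest Precinct $885. Sum = $9,050.
Sum already equals the total — no adjustment.

Lakeview District: $3,800; Granite Zone: $4,365; Hillcrest Precinct: $885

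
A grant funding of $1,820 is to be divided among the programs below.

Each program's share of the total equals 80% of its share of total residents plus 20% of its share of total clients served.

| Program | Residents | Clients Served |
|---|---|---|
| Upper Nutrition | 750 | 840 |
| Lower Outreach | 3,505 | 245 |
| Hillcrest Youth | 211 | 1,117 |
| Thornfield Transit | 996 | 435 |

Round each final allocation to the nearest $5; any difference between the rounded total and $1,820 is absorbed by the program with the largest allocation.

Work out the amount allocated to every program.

Totals — residents 5,462, clients served 2,637.
Composite weights (80% residents + 20% clients served): Upper Nutrition 0.1736; Lower Outreach 0.5319; Hillcrest Youth 0.1156; Thornfield Transit 0.1789.
Raw shares: Upper Nutrition 315.88; Lower Outreach 968.14; Hillcrest Youth 210.43; Thornfield Transit 325.55.
At nearest $5: Upper Nutrition $315; Lower Outreach $970; Hillcrest Youth $210; Thornfield Transit $325. Sum = $1,820.
Rounded total matches; no reconciliation needed.

Upper Nutrition: $315; Lower Outreach: $970; Hillcrest Youth: $210; Thornfield Transit: $325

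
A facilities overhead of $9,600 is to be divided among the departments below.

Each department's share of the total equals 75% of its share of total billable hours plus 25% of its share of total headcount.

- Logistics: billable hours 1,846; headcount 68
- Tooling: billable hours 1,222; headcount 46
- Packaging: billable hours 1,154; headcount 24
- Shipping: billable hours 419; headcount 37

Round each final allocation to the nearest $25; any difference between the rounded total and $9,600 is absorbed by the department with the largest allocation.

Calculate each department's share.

Totals — billable hours 4,641, headcount 175.
Composite weights (75% billable hours + 25% headcount): Logistics 0.3955; Tooling 0.2632; Packaging 0.2208; Shipping 0.1206.
Proportional shares: Logistics 3,796.44; Tooling 2,526.66; Packaging 2,119.45; Shipping 1,157.46.
At nearest $25: Logistics $3,800; Tooling $2,525; Packaging $2,125; Shipping $1,150. Sum = $9,600.
No rounding difference to absorb.

Logistics: $3,800 | Tooling: $2,525 | Packaging: $2,125 | Shipping: $1,150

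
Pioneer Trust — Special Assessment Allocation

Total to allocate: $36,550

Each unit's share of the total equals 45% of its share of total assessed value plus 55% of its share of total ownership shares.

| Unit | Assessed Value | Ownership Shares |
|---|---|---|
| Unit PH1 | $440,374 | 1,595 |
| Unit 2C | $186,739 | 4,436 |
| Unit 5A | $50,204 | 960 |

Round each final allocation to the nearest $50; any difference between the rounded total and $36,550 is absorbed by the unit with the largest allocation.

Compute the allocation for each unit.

Assessed value total 677,317; ownership shares total 6,991.
Composite weights (45% assessed value + 55% ownership shares): Unit PH1 0.4181; Unit 2C 0.4731; Unit 5A 0.1089.
Unrounded shares: Unit PH1 15,280.13; Unit 2C 17,290.28; Unit 5A 3,979.58.
At nearest $50: Unit PH1 $15,300; Unit 2C $17,300; Unit 5A $4,000. Sum = $36,600.
Difference $36,550 − $36,600 = −$50 applied to largest allocation (Unit 2C): Unit 2C becomes $17,250.

Unit PH1: $15,300; Unit 2C: $17,250; Unit 5A: $4,000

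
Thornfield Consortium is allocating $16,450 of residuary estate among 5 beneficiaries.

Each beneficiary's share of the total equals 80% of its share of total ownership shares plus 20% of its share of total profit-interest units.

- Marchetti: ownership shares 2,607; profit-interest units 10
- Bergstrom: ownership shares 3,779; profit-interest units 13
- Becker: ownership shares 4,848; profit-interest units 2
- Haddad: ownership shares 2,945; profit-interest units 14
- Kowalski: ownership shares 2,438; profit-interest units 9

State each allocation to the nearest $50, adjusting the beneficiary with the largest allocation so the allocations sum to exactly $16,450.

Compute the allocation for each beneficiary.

Totals — ownership shares 16,617, profit-interest units 48.
Combined weights (80% ownership shares + 20% profit-interest units): Marchetti 0.1672; Bergstrom 0.2361; Becker 0.2417; Haddad 0.2001; Kowalski 0.1549.
Unrounded shares: Marchetti 2,750.06; Bergstrom 3,883.86; Becker 3,976.51; Haddad 3,291.91; Kowalski 2,547.67.
Rounded to nearest $50: Marchetti $2,750; Bergstrom $3,900; Becker $4,000; Haddad $3,300; Kowalski $2,550. Sum = $16,500.
Difference $16,450 − $16,500 = −$50 applied to largest allocation (Becker): Becker becomes $3,950.

Marchetti: $2,750 · Bergstrom: $3,900 · Becker: $3,950 · Haddad: $3,300 · Kowalski: $2,550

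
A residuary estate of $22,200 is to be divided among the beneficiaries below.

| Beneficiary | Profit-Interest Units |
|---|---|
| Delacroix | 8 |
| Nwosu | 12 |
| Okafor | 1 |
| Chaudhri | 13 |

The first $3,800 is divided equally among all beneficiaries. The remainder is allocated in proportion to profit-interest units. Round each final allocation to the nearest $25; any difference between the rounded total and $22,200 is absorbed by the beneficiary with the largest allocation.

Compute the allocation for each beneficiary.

$3,800 shared equally gives $950 per beneficiary.
Remainder $18,400 by profit-interest units (total 34): Delacroix 4,329.41 → $4,325; Nwosu 6,494.12 → $6,500; Okafor 541.18 → $550; Chaudhri 7,035.29 → $7,025.
Totals: Delacroix $950 + $4,325 = $5,275; Nwosu $950 + $6,500 = $7,450; Okafor $950 + $550 = $1,500; Chaudhri $950 + $7,025 = $7,975.

Delacroix: $5,275; Nwosu: $7,450; Okafor: $1,500; Chaudhri: $7,975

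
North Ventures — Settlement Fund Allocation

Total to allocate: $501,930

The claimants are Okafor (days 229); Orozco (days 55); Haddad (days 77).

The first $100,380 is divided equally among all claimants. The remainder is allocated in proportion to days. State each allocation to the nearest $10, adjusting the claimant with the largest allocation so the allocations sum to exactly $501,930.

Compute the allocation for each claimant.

Okafor: $288,180 · Orozco: $94,640 · Haddad: $119,110

$100,380 shared equally gives $33,460 per claimant.
Remainder $401,550 by days (total 361): Okafor 254,722.85 → $254,720; Orozco 61,177.98 → $61,180; Haddad 85,649.17 → $85,650.
Totals: Okafor $33,460 + $254,720 = $288,180; Orozco $33,460 + $61,180 = $94,640; Haddad $33,460 + $85,650 = $119,110.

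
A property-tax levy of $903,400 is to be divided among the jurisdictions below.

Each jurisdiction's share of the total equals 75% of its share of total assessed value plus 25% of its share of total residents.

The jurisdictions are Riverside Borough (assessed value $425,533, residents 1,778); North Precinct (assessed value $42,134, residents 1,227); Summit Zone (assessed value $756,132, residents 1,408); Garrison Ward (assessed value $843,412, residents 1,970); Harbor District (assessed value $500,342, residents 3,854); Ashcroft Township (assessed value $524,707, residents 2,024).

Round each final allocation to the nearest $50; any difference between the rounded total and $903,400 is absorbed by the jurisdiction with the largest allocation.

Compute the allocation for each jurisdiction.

Totals — assessed value 3,092,260, residents 12,261.
Blended shares (75% assessed value + 25% residents): Riverside Borough 0.1395; North Precinct 0.0352; Summit Zone 0.2121; Garrison Ward 0.2447; Harbor District 0.1999; Ashcroft Township 0.1685.
Proportional shares: Riverside Borough 125,990.32; North Precinct 31,833.63; Summit Zone 191,612.92; Garrison Ward 221,089.13; Harbor District 180,622.16; Ashcroft Township 152,251.86.
After rounding ($50): Riverside Borough $126,000; North Precinct $31,850; Summit Zone $191,600; Garrison Ward $221,100; Harbor District $180,600; Ashcroft Township $152,250. Sum = $903,400.
No rounding difference to absorb.

Riverside Borough: $126,000 · North Precinct: $31,850 · Summit Zone: $191,600 · Garrison Ward: $221,100 · Harbor District: $180,600 · Ashcroft Township: $152,250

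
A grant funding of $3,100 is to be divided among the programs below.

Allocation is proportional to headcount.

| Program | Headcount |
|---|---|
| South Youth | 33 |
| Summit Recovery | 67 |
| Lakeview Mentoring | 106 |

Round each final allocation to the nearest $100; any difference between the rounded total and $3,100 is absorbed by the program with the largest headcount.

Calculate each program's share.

Total headcount = 33 + 67 + 106 = 206.
Pro-rata amounts: South Youth 496.60; Summit Recovery 1,008.25; Lakeview Mentoring 1,595.15.
At nearest $100: South Youth $500; Summit Recovery $1,000; Lakeview Mentoring $1,600. Sum = $3,100.
No rounding difference to absorb.

South Youth: $500 | Summit Recovery: $1,000 | Lakeview Mentoring: $1,600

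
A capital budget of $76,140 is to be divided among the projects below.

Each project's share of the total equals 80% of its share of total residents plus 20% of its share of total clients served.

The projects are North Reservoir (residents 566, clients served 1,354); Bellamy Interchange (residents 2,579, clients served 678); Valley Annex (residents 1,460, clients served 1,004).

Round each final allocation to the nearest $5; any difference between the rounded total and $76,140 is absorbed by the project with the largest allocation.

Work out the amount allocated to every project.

Totals — residents 4,605, clients served 3,036.
Combined weights (80% residents + 20% clients served): North Reservoir 0.1875; Bellamy Interchange 0.4927; Valley Annex 0.3198.
Pro-rata amounts: North Reservoir 14,278.09; Bellamy Interchange 37,514.08; Valley Annex 24,347.82.
After rounding ($5): North Reservoir $14,280; Bellamy Interchange $37,515; Valley Annex $24,350. Sum = $76,145.
Difference $76,140 − $76,145 = −$5 applied to largest allocation (Bellamy Interchange): Bellamy Interchange becomes $37,510.

North Reservoir: $14,280 | Bellamy Interchange: $37,510 | Valley Annex: $24,350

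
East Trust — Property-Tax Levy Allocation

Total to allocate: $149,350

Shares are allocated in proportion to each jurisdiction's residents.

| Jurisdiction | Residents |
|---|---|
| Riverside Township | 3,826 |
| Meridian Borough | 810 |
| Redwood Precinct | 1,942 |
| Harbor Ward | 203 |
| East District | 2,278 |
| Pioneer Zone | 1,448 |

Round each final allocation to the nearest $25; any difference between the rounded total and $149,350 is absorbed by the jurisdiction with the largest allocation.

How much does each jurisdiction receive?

Riverside Township: $54,400; Meridian Borough: $11,525; Redwood Precinct: $27,600; Harbor Ward: $2,875; East District: $32,375; Pioneer Zone: $20,575

Residents total: 10,507.
Raw shares: Riverside Township 3,826/10,507 × $149,350 = 54,384.04; Meridian Borough 810/10,507 × $149,350 = 11,513.61; Redwood Precinct 1,942/10,507 × $149,350 = 27,604.24; Harbor Ward 203/10,507 × $149,350 = 2,885.51; East District 2,278/10,507 × $149,350 = 32,380.25; Pioneer Zone 1,448/10,507 × $149,350 = 20,582.35.
After rounding ($25): Riverside Township $54,375; Meridian Borough $11,525; Redwood Precinct $27,600; Harbor Ward $2,875; East District $32,375; Pioneer Zone $20,575. Sum = $149,325.
Difference $149,350 − $149,325 = +$25 applied to largest allocation (Riverside Township): Riverside Township becomes $54,400.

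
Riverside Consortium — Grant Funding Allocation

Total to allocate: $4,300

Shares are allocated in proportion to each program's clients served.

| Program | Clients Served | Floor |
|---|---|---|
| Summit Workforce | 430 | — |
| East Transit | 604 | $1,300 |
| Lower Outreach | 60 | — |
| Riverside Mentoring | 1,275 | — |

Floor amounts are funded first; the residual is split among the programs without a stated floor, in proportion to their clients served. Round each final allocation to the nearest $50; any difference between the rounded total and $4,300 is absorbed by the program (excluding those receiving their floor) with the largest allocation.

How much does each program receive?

Summit Workforce: $750 | East Transit: $1,300 | Lower Outreach: $100 | Riverside Mentoring: $2,150

Minimums first: East Transit $1,300. Residual $3,000.
Residual split over remaining clients served 1,765: Summit Workforce 730.88 → $750; Lower Outreach 101.98 → $100; Riverside Mentoring 2,167.14 → $2,150.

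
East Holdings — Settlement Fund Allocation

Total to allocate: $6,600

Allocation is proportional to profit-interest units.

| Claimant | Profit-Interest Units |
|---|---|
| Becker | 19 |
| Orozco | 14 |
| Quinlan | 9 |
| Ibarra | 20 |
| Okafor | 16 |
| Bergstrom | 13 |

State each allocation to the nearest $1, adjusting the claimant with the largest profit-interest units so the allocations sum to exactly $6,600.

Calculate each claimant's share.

Combined profit-interest units = 19 + 14 + 9 + 20 + 16 + 13 = 91.
Proportional shares: Becker 1,378.02; Orozco 1,015.38; Quinlan 652.75; Ibarra 1,450.55; Okafor 1,160.44; Bergstrom 942.86.
At nearest $1: Becker $1,378; Orozco $1,015; Quinlan $653; Ibarra $1,451; Okafor $1,160; Bergstrom $943. Sum = $6,600.
No rounding difference to absorb.

Becker: $1,378 | Orozco: $1,015 | Quinlan: $653 | Ibarra: $1,451 | Okafor: $1,160 | Bergstrom: $943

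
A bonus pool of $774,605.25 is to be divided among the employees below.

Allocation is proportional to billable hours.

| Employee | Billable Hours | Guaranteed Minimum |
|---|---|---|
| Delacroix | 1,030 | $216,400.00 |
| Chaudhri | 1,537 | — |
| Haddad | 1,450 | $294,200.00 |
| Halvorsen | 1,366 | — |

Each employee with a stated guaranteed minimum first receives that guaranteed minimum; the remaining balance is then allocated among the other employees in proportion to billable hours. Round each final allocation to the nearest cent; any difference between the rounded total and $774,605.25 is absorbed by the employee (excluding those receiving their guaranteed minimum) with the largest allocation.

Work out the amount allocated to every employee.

Delacroix: $216,400.00; Chaudhri: $139,778.18; Haddad: $294,200.00; Halvorsen: $124,227.07

Guaranteed amounts: Delacroix $216,400.00; Haddad $294,200.00. Balance $264,005.25.
Balance split over remaining billable hours 2,903: Chaudhri 139,778.1844 → $139,778.18; Halvorsen 124,227.0656 → $124,227.07.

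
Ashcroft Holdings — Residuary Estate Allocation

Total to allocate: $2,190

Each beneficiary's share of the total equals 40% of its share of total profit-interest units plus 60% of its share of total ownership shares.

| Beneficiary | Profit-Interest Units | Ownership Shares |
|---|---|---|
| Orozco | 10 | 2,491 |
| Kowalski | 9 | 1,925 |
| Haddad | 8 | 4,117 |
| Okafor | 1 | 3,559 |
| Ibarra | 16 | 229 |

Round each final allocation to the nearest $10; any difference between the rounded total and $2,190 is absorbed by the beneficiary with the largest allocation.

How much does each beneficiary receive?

Profit-interest units total 44; ownership shares total 12,321.
Combined weights (40% profit-interest units + 60% ownership shares): Orozco 0.2122; Kowalski 0.1756; Haddad 0.2732; Okafor 0.1824; Ibarra 0.1566.
Proportional shares: Orozco 464.75; Kowalski 384.48; Haddad 598.34; Okafor 399.47; Ibarra 342.97.
After rounding ($10): Orozco $460; Kowalski $380; Haddad $600; Okafor $400; Ibarra $340. Sum = $2,180.
Difference $2,190 − $2,180 = +$10 applied to largest allocation (Haddad): Haddad becomes $610.

Orozco: $460; Kowalski: $380; Haddad: $610; Okafor: $400; Ibarra: $340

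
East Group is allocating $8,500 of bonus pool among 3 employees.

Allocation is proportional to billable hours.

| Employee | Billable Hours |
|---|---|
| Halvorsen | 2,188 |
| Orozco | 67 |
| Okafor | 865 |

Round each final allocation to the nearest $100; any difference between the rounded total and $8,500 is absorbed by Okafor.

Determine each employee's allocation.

Halvorsen: $6,000 | Orozco: $200 | Okafor: $2,300

Total billable hours = 3,120.
Raw shares: Halvorsen 2,188/3,120 × $8,500 = 5,960.90; Orozco 67/3,120 × $8,500 = 182.53; Okafor 865/3,120 × $8,500 = 2,356.57.
At nearest $100: Halvorsen $6,000; Orozco $200; Okafor $2,400. Sum = $8,600.
Difference $8,500 − $8,600 = −$100 applied to Okafor: Okafor becomes $2,300.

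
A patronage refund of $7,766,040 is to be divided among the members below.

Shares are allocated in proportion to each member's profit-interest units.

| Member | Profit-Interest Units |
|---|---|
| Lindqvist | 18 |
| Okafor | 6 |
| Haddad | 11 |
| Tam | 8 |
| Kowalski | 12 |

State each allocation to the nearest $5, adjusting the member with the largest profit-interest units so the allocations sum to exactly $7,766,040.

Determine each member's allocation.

Combined profit-interest units = 55.
Pro-rata amounts: Lindqvist 18/55 × $7,766,040 = 2,541,613.09; Okafor 6/55 × $7,766,040 = 847,204.36; Haddad 11/55 × $7,766,040 = 1,553,208.00; Tam 8/55 × $7,766,040 = 1,129,605.82; Kowalski 12/55 × $7,766,040 = 1,694,408.73.
After rounding ($5): Lindqvist $2,541,615; Okafor $847,205; Haddad $1,553,210; Tam $1,129,605; Kowalski $1,694,410. Sum = $7,766,045.
Difference $7,766,040 − $7,766,045 = −$5 applied to largest profit-interest units (Lindqvist): Lindqvist becomes $2,541,610.

Lindqvist: $2,541,610 | Okafor: $847,205 | Haddad: $1,553,210 | Tam: $1,129,605 | Kowalski: $1,694,410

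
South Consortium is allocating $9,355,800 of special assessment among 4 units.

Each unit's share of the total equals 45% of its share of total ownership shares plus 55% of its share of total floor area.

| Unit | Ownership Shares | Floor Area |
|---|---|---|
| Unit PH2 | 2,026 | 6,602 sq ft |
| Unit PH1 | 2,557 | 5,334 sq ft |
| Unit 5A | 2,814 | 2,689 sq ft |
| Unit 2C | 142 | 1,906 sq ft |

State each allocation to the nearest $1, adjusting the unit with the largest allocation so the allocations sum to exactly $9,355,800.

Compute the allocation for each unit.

Unit PH2: $3,186,446 | Unit PH1: $3,088,283 | Unit 5A: $2,408,481 | Unit 2C: $672,590

Ownership shares total 7,539; floor area total 16,531.
Composite weights (45% ownership shares + 55% floor area): Unit PH2 0.3406; Unit PH1 0.3301; Unit 5A 0.2574; Unit 2C 0.0719.
Unrounded shares: Unit PH2 3,186,446.47; Unit PH1 3,088,283.35; Unit 5A 2,408,480.63; Unit 2C 672,589.55.
At nearest $1: Unit PH2 $3,186,446; Unit PH1 $3,088,283; Unit 5A $2,408,481; Unit 2C $672,590. Sum = $9,355,800.
Sum already equals the total — no adjustment.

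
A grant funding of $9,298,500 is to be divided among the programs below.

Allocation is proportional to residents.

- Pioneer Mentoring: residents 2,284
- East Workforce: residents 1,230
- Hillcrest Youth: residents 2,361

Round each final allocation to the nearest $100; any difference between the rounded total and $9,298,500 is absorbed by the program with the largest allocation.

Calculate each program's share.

Pioneer Mentoring: $3,614,900; East Workforce: $1,946,700; Hillcrest Youth: $3,736,900

Total residents = 5,875.
Proportional shares: Pioneer Mentoring 2,284/5,875 × $9,298,500 = 3,614,940.26; East Workforce 1,230/5,875 × $9,298,500 = 1,946,749.79; Hillcrest Youth 2,361/5,875 × $9,298,500 = 3,736,809.96.
Rounded to nearest $100: Pioneer Mentoring $3,614,900; East Workforce $1,946,700; Hillcrest Youth $3,736,800. Sum = $9,298,400.
Difference $9,298,500 − $9,298,400 = +$100 applied to largest allocation (Hillcrest Youth): Hillcrest Youth becomes $3,736,900.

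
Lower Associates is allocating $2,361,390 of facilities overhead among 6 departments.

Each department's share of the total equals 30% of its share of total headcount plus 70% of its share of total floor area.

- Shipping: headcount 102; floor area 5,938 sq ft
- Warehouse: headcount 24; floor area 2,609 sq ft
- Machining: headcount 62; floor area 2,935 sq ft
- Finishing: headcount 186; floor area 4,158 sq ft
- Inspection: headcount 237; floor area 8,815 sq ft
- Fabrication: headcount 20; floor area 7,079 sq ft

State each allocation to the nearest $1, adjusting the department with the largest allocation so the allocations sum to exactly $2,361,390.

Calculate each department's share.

Totals — headcount 631, floor area 31,534.
Combined weights (30% headcount + 70% floor area): Shipping 0.1803; Warehouse 0.0693; Machining 0.0946; Finishing 0.1807; Inspection 0.3084; Fabrication 0.1667.
Proportional shares: Shipping 425,776.88; Warehouse 163,705.08; Machining 223,455.79; Finishing 426,777.41; Inspection 728,148.70; Fabrication 393,526.15.
At nearest $1: Shipping $425,777; Warehouse $163,705; Machining $223,456; Finishing $426,777; Inspection $728,149; Fabrication $393,526. Sum = $2,361,390.
Rounded total matches; no reconciliation needed.

Shipping: $425,777; Warehouse: $163,705; Machining: $223,456; Finishing: $426,777; Inspection: $728,149; Fabrication: $393,526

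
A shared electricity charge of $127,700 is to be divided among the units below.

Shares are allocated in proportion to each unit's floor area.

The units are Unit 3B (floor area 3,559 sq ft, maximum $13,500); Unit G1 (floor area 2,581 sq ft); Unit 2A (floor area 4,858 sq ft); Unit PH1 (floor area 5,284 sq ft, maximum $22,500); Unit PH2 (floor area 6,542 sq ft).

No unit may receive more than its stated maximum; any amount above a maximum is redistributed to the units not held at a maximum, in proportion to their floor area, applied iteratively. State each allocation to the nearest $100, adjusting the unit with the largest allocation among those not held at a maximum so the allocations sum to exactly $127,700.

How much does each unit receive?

Unit 3B: $13,500 | Unit G1: $16,900 | Unit 2A: $31,900 | Unit PH1: $22,500 | Unit PH2: $42,900

Sum of floor area: 22,824.
Proportional shares (ignoring caps): Unit 3B 19,912.56; Unit G1 14,440.66; Unit 2A 27,180.45; Unit PH1 29,563.92; Unit PH2 36,602.41.
Cap binds for Unit 3B ($13,500), Unit PH1 ($22,500); remaining pool $91,700 reallocated over remaining floor area 13,981.
Redistributed shares: Unit G1 16,928.52 → $16,900; Unit 2A 31,863.14 → $31,900; Unit PH2 42,908.33 → $42,900.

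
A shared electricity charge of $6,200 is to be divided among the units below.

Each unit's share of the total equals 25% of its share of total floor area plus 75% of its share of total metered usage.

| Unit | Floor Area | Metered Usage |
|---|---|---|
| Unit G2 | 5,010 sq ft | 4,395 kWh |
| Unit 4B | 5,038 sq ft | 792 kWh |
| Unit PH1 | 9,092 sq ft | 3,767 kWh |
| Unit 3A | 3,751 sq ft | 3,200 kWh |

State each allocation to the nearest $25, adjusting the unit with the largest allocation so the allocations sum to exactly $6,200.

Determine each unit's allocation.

Unit G2: $2,025 · Unit 4B: $650 · Unit PH1: $2,050 · Unit 3A: $1,475

Totals — floor area 22,891, metered usage 12,154.
Blended shares (25% floor area + 75% metered usage): Unit G2 0.3259; Unit 4B 0.1039; Unit PH1 0.3318; Unit 3A 0.2384.
Raw shares: Unit G2 2,020.72; Unit 4B 644.15; Unit PH1 2,056.86; Unit 3A 1,478.28.
Rounded to nearest $25: Unit G2 $2,025; Unit 4B $650; Unit PH1 $2,050; Unit 3A $1,475. Sum = $6,200.
Rounded total matches; no reconciliation needed.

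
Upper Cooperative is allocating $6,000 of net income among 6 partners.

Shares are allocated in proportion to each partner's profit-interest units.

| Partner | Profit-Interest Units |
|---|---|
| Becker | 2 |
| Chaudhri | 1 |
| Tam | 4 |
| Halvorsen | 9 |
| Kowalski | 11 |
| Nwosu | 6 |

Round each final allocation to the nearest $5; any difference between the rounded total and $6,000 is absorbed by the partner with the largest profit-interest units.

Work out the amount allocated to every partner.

Total profit-interest units = 33.
Pro-rata amounts: Becker 2/33 × $6,000 = 363.64; Chaudhri 1/33 × $6,000 = 181.82; Tam 4/33 × $6,000 = 727.27; Halvorsen 9/33 × $6,000 = 1,636.36; Kowalski 11/33 × $6,000 = 2,000.00; Nwosu 6/33 × $6,000 = 1,090.91.
After rounding ($5): Becker $365; Chaudhri $180; Tam $725; Halvorsen $1,635; Kowalski $2,000; Nwosu $1,090. Sum = $5,995.
Difference $6,000 − $5,995 = +$5 applied to largest profit-interest units (Kowalski): Kowalski becomes $2,005.

Becker: $365; Chaudhri: $180; Tam: $725; Halvorsen: $1,635; Kowalski: $2,005; Nwosu: $1,090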